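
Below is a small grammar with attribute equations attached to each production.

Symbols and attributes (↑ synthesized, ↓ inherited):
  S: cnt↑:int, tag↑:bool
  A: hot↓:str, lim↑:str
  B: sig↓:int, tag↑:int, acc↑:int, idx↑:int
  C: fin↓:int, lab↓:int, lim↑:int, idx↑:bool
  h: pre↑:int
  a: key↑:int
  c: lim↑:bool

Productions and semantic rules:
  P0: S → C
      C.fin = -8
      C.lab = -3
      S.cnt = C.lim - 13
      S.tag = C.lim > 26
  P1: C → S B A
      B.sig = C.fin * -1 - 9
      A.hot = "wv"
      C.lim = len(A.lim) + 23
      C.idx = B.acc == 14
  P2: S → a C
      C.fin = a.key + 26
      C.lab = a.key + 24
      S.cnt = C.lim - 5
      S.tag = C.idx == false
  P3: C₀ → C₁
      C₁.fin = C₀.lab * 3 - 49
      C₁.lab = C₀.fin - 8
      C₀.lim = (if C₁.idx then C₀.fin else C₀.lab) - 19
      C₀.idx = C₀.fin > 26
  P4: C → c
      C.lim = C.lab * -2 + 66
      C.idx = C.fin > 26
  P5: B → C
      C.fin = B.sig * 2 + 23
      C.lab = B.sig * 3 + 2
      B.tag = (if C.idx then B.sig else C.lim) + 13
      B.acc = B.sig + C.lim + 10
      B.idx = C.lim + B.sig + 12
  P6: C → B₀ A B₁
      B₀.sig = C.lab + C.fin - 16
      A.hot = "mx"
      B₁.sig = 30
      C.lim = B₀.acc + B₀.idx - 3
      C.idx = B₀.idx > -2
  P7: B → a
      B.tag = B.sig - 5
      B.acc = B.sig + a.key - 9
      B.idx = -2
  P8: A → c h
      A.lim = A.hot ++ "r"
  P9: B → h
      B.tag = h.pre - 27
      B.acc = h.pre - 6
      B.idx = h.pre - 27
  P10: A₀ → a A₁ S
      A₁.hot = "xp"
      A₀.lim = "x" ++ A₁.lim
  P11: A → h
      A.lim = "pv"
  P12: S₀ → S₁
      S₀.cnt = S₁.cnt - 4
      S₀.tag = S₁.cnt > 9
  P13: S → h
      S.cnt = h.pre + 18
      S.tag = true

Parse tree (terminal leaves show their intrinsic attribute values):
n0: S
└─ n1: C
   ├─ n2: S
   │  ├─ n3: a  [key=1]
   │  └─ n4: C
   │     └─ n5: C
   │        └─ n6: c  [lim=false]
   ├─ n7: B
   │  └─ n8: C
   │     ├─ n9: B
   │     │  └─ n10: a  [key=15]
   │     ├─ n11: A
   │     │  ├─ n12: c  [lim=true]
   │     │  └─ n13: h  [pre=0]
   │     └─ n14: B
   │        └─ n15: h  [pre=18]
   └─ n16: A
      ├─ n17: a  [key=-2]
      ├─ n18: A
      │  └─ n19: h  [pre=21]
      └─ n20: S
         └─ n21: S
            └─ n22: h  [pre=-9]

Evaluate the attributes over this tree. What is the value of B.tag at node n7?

18

1. n1.fin = -8  [-8]
2. n1.lab = -3  [-3]
3. n3.key = 1  [terminal]
4. n4.fin = 27  [a.key + 26]
5. n4.lab = 25  [a.key + 24]
6. n5.fin = 26  [C₀.lab * 3 - 49]
7. n5.lab = 19  [C₀.fin - 8]
8. n6.lim = false  [terminal]
9. n5.lim = 28  [C.lab * -2 + 66]
10. n5.idx = false  [C.fin > 26]
11. n4.lim = 6  [(if C₁.idx then C₀.fin else C₀.lab) - 19]
12. n4.idx = true  [C₀.fin > 26]
13. n2.cnt = 1  [C.lim - 5]
14. n2.tag = false  [C.idx == false]
15. n7.sig = -1  [C.fin * -1 - 9]
16. n8.fin = 21  [B.sig * 2 + 23]
17. n8.lab = -1  [B.sig * 3 + 2]
18. n9.sig = 4  [C.lab + C.fin - 16]
19. n10.key = 15  [terminal]
20. n9.tag = -1  [B.sig - 5]
21. n9.acc = 10  [B.sig + a.key - 9]
22. n9.idx = -2  [-2]
23. n11.hot = "mx"  ["mx"]
24. n12.lim = true  [terminal]
25. n13.pre = 0  [terminal]
26. n11.lim = "mxr"  [A.hot ++ "r"]
27. n14.sig = 30  [30]
28. n15.pre = 18  [terminal]
29. n14.tag = -9  [h.pre - 27]
30. n14.acc = 12  [h.pre - 6]
31. n14.idx = -9  [h.pre - 27]
32. n8.lim = 5  [B₀.acc + B₀.idx - 3]
33. n8.idx = false  [B₀.idx > -2]
34. n7.tag = 18  [(if C.idx then B.sig else C.lim) + 13]
35. n7.acc = 14  [B.sig + C.lim + 10]
36. n7.idx = 16  [C.lim + B.sig + 12]
37. n16.hot = "wv"  ["wv"]
38. n17.key = -2  [terminal]
39. n18.hot = "xp"  ["xp"]
40. n19.pre = 21  [terminal]
41. n18.lim = "pv"  ["pv"]
42. n22.pre = -9  [terminal]
43. n21.cnt = 9  [h.pre + 18]
44. n21.tag = true  [true]
45. n20.cnt = 5  [S₁.cnt - 4]
46. n20.tag = false  [S₁.cnt > 9]
47. n16.lim = "xpv"  ["x" ++ A₁.lim]
48. n1.lim = 26  [len(A.lim) + 23]
49. n1.idx = true  [B.acc == 14]
50. n0.cnt = 13  [C.lim - 13]
51. n0.tag = false  [C.lim > 26]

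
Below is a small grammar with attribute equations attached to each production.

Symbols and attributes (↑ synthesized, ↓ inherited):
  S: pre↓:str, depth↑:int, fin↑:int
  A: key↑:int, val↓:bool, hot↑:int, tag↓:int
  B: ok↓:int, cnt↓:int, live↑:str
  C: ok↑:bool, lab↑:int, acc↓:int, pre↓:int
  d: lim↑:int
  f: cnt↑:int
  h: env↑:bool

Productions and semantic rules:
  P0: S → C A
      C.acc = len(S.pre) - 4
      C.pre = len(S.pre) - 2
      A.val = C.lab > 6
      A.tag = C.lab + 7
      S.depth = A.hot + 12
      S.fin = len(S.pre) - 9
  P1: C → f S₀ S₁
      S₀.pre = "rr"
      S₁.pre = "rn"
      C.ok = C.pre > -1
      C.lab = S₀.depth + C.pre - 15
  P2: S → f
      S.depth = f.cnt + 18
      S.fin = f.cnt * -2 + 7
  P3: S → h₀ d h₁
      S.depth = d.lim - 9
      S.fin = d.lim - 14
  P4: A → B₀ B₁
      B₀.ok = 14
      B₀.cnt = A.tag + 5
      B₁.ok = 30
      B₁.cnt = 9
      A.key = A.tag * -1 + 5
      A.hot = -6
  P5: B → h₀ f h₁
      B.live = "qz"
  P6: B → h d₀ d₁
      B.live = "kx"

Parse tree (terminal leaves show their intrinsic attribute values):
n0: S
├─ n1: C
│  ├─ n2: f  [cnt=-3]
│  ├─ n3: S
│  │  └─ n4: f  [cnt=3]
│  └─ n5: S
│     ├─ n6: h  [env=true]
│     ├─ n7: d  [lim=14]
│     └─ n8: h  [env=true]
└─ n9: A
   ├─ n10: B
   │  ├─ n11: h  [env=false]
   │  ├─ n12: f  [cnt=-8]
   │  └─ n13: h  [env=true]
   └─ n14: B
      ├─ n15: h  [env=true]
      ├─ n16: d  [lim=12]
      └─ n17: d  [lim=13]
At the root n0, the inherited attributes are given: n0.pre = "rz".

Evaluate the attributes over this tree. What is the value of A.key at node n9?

1. n0.pre = "rz"  [given at root]
2. n1.acc = -2  [len(S.pre) - 4]
3. n1.pre = 0  [len(S.pre) - 2]
4. n2.cnt = -3  [terminal]
5. n3.pre = "rr"  ["rr"]
6. n4.cnt = 3  [terminal]
7. n3.depth = 21  [f.cnt + 18]
8. n3.fin = 1  [f.cnt * -2 + 7]
9. n5.pre = "rn"  ["rn"]
10. n6.env = true  [terminal]
11. n7.lim = 14  [terminal]
12. n8.env = true  [terminal]
13. n5.depth = 5  [d.lim - 9]
14. n5.fin = 0  [d.lim - 14]
15. n1.ok = true  [C.pre > -1]
16. n1.lab = 6  [S₀.depth + C.pre - 15]
17. n9.val = false  [C.lab > 6]
18. n9.tag = 13  [C.lab + 7]
19. n10.ok = 14  [14]
20. n10.cnt = 18  [A.tag + 5]
21. n11.env = false  [terminal]
22. n12.cnt = -8  [terminal]
23. n13.env = true  [terminal]
24. n10.live = "qz"  ["qz"]
25. n14.ok = 30  [30]
26. n14.cnt = 9  [9]
27. n15.env = true  [terminal]
28. n16.lim = 12  [terminal]
29. n17.lim = 13  [terminal]
30. n14.live = "kx"  ["kx"]
31. n9.key = -8  [A.tag * -1 + 5]
32. n9.hot = -6  [-6]
33. n0.depth = 6  [A.hot + 12]
34. n0.fin = -7  [len(S.pre) - 9]

-8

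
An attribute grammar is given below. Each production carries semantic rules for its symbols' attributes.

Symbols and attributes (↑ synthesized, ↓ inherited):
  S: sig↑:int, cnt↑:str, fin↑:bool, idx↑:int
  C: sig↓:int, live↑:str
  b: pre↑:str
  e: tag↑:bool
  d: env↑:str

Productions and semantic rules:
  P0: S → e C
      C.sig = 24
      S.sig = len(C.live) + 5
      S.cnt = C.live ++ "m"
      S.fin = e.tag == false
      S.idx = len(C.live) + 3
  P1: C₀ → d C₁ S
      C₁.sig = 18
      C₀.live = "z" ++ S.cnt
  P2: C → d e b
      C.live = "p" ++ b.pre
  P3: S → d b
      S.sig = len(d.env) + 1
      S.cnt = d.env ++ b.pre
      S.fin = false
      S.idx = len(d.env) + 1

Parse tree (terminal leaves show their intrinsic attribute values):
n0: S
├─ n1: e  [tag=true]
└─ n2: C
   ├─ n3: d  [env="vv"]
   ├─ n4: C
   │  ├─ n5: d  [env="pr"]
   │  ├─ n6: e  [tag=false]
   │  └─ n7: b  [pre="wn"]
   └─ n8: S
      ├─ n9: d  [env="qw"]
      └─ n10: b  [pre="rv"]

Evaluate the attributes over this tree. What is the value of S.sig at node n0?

10

1. n1.tag = true  [terminal]
2. n2.sig = 24  [24]
3. n3.env = "vv"  [terminal]
4. n4.sig = 18  [18]
5. n5.env = "pr"  [terminal]
6. n6.tag = false  [terminal]
7. n7.pre = "wn"  [terminal]
8. n4.live = "pwn"  ["p" ++ b.pre]
9. n9.env = "qw"  [terminal]
10. n10.pre = "rv"  [terminal]
11. n8.sig = 3  [len(d.env) + 1]
12. n8.cnt = "qwrv"  [d.env ++ b.pre]
13. n8.fin = false  [false]
14. n8.idx = 3  [len(d.env) + 1]
15. n2.live = "zqwrv"  ["z" ++ S.cnt]
16. n0.sig = 10  [len(C.live) + 5]
17. n0.cnt = "zqwrvm"  [C.live ++ "m"]
18. n0.fin = false  [e.tag == false]
19. n0.idx = 8  [len(C.live) + 3]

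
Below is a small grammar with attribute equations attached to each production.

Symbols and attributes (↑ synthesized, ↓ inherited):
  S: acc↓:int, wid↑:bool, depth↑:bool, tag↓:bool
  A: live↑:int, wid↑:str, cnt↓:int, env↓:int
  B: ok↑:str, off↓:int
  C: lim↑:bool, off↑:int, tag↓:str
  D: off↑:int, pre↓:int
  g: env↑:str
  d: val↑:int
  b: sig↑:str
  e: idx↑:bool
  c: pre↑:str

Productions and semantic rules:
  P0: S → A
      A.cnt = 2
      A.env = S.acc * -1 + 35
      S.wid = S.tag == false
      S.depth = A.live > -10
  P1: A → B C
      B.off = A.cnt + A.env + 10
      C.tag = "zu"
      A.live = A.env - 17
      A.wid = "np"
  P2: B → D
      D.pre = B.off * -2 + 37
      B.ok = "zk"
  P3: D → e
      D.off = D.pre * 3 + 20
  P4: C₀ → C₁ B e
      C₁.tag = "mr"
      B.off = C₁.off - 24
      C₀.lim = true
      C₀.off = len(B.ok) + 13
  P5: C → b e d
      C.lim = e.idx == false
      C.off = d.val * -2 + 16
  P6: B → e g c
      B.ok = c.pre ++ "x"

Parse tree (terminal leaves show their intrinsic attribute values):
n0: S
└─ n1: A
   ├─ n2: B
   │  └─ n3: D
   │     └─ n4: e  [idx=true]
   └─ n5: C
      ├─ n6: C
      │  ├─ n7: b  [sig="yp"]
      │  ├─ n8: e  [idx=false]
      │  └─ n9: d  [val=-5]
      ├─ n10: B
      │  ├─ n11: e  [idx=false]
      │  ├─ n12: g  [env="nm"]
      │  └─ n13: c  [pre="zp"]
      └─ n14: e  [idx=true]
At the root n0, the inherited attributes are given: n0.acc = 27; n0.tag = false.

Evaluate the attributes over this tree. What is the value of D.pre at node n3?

-3

1. n0.acc = 27  [given at root]
2. n0.tag = false  [given at root]
3. n1.cnt = 2  [2]
4. n1.env = 8  [S.acc * -1 + 35]
5. n2.off = 20  [A.cnt + A.env + 10]
6. n3.pre = -3  [B.off * -2 + 37]
7. n4.idx = true  [terminal]
8. n3.off = 11  [D.pre * 3 + 20]
9. n2.ok = "zk"  ["zk"]
10. n5.tag = "zu"  ["zu"]
11. n6.tag = "mr"  ["mr"]
12. n7.sig = "yp"  [terminal]
13. n8.idx = false  [terminal]
14. n9.val = -5  [terminal]
15. n6.lim = true  [e.idx == false]
16. n6.off = 26  [d.val * -2 + 16]
17. n10.off = 2  [C₁.off - 24]
18. n11.idx = false  [terminal]
19. n12.env = "nm"  [terminal]
20. n13.pre = "zp"  [terminal]
21. n10.ok = "zpx"  [c.pre ++ "x"]
22. n14.idx = true  [terminal]
23. n5.lim = true  [true]
24. n5.off = 16  [len(B.ok) + 13]
25. n1.live = -9  [A.env - 17]
26. n1.wid = "np"  ["np"]
27. n0.wid = true  [S.tag == false]
28. n0.depth = true  [A.live > -10]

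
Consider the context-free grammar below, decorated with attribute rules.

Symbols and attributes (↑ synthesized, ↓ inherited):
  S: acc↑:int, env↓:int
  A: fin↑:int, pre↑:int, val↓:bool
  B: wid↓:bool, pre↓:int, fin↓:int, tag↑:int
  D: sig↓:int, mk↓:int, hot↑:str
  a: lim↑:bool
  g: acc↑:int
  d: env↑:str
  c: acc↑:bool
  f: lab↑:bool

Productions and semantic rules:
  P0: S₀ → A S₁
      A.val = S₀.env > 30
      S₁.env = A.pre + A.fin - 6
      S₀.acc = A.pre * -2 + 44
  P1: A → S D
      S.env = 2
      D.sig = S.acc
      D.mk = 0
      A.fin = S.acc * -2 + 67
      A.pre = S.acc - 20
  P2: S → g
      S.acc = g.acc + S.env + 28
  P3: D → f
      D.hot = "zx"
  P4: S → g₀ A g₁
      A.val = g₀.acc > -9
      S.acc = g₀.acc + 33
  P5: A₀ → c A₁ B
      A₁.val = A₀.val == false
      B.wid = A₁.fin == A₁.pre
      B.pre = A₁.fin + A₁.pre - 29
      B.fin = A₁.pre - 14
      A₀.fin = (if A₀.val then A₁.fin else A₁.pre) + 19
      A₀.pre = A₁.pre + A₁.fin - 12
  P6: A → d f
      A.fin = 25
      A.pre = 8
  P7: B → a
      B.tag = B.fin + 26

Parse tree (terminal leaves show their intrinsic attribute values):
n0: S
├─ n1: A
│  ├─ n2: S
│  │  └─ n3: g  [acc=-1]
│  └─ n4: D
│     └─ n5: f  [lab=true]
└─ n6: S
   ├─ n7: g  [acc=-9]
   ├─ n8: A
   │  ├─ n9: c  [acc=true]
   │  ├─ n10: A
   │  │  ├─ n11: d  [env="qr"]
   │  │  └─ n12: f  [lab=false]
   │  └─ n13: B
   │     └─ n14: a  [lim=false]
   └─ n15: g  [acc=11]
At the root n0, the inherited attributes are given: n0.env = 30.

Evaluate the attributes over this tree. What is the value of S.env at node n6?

1. n0.env = 30  [given at root]
2. n1.val = false  [S₀.env > 30]
3. n2.env = 2  [2]
4. n3.acc = -1  [terminal]
5. n2.acc = 29  [g.acc + S.env + 28]
6. n4.sig = 29  [S.acc]
7. n4.mk = 0  [0]
8. n5.lab = true  [terminal]
9. n4.hot = "zx"  ["zx"]
10. n1.fin = 9  [S.acc * -2 + 67]
11. n1.pre = 9  [S.acc - 20]
12. n6.env = 12  [A.pre + A.fin - 6]
13. n7.acc = -9  [terminal]
14. n8.val = false  [g₀.acc > -9]
15. n9.acc = true  [terminal]
16. n10.val = true  [A₀.val == false]
17. n11.env = "qr"  [terminal]
18. n12.lab = false  [terminal]
19. n10.fin = 25  [25]
20. n10.pre = 8  [8]
21. n13.wid = false  [A₁.fin == A₁.pre]
22. n13.pre = 4  [A₁.fin + A₁.pre - 29]
23. n13.fin = -6  [A₁.pre - 14]
24. n14.lim = false  [terminal]
25. n13.tag = 20  [B.fin + 26]
26. n8.fin = 27  [(if A₀.val then A₁.fin else A₁.pre) + 19]
27. n8.pre = 21  [A₁.pre + A₁.fin - 12]
28. n15.acc = 11  [terminal]
29. n6.acc = 24  [g₀.acc + 33]
30. n0.acc = 26  [A.pre * -2 + 44]

12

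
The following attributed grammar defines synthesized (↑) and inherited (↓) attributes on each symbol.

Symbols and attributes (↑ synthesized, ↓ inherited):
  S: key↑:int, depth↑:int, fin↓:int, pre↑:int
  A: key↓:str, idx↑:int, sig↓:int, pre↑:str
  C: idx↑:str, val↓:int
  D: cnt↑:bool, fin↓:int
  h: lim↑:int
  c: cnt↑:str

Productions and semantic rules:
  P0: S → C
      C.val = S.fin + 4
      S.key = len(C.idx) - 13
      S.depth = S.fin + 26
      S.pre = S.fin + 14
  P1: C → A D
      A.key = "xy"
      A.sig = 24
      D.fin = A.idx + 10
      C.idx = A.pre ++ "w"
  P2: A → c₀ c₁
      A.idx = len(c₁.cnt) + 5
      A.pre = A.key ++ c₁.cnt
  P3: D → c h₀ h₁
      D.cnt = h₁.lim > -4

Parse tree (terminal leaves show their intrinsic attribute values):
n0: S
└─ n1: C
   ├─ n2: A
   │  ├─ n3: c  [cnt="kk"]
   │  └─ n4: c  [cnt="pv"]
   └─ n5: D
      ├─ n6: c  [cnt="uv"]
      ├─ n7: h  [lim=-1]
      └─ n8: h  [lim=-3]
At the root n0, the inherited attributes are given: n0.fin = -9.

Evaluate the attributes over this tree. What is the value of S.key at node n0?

-8

1. n0.fin = -9  [given at root]
2. n1.val = -5  [S.fin + 4]
3. n2.key = "xy"  ["xy"]
4. n2.sig = 24  [24]
5. n3.cnt = "kk"  [terminal]
6. n4.cnt = "pv"  [terminal]
7. n2.idx = 7  [len(c₁.cnt) + 5]
8. n2.pre = "xypv"  [A.key ++ c₁.cnt]
9. n5.fin = 17  [A.idx + 10]
10. n6.cnt = "uv"  [terminal]
11. n7.lim = -1  [terminal]
12. n8.lim = -3  [terminal]
13. n5.cnt = true  [h₁.lim > -4]
14. n1.idx = "xypvw"  [A.pre ++ "w"]
15. n0.key = -8  [len(C.idx) - 13]
16. n0.depth = 17  [S.fin + 26]
17. n0.pre = 5  [S.fin + 14]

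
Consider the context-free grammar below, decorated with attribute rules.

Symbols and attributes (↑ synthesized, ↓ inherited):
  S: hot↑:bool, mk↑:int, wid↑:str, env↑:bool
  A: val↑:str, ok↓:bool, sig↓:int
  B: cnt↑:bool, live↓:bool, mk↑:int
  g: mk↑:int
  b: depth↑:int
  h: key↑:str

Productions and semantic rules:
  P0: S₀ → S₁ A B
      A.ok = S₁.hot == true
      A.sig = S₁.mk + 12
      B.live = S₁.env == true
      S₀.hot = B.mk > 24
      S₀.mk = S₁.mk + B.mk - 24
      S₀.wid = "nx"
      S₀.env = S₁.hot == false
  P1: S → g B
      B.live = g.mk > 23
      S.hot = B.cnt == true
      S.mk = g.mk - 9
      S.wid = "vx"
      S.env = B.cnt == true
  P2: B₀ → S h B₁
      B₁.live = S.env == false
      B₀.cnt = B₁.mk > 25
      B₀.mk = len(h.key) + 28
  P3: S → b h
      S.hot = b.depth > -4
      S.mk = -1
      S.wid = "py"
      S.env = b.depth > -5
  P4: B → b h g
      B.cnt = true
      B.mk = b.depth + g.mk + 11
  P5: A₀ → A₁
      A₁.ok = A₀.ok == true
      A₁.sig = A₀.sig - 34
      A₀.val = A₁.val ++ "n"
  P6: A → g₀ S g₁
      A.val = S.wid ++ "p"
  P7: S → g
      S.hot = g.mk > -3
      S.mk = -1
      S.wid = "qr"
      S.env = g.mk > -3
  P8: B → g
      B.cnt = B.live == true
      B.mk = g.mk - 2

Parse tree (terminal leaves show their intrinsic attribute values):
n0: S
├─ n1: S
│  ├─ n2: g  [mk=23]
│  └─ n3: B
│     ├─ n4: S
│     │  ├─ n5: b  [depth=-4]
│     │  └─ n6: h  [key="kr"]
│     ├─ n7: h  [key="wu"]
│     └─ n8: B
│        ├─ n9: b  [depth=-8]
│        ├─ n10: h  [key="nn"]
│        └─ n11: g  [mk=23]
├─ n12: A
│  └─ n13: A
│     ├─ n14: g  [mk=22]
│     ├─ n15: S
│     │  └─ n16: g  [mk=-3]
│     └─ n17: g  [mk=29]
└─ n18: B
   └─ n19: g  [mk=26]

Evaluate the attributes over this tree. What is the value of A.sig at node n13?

1. n2.mk = 23  [terminal]
2. n3.live = false  [g.mk > 23]
3. n5.depth = -4  [terminal]
4. n6.key = "kr"  [terminal]
5. n4.hot = false  [b.depth > -4]
6. n4.mk = -1  [-1]
7. n4.wid = "py"  ["py"]
8. n4.env = true  [b.depth > -5]
9. n7.key = "wu"  [terminal]
10. n8.live = false  [S.env == false]
11. n9.depth = -8  [terminal]
12. n10.key = "nn"  [terminal]
13. n11.mk = 23  [terminal]
14. n8.cnt = true  [true]
15. n8.mk = 26  [b.depth + g.mk + 11]
16. n3.cnt = true  [B₁.mk > 25]
17. n3.mk = 30  [len(h.key) + 28]
18. n1.hot = true  [B.cnt == true]
19. n1.mk = 14  [g.mk - 9]
20. n1.wid = "vx"  ["vx"]
21. n1.env = true  [B.cnt == true]
22. n12.ok = true  [S₁.hot == true]
23. n12.sig = 26  [S₁.mk + 12]
24. n13.ok = true  [A₀.ok == true]
25. n13.sig = -8  [A₀.sig - 34]
26. n14.mk = 22  [terminal]
27. n16.mk = -3  [terminal]
28. n15.hot = false  [g.mk > -3]
29. n15.mk = -1  [-1]
30. n15.wid = "qr"  ["qr"]
31. n15.env = false  [g.mk > -3]
32. n17.mk = 29  [terminal]
33. n13.val = "qrp"  [S.wid ++ "p"]
34. n12.val = "qrpn"  [A₁.val ++ "n"]
35. n18.live = true  [S₁.env == true]
36. n19.mk = 26  [terminal]
37. n18.cnt = true  [B.live == true]
38. n18.mk = 24  [g.mk - 2]
39. n0.hot = false  [B.mk > 24]
40. n0.mk = 14  [S₁.mk + B.mk - 24]
41. n0.wid = "nx"  ["nx"]
42. n0.env = false  [S₁.hot == false]

-8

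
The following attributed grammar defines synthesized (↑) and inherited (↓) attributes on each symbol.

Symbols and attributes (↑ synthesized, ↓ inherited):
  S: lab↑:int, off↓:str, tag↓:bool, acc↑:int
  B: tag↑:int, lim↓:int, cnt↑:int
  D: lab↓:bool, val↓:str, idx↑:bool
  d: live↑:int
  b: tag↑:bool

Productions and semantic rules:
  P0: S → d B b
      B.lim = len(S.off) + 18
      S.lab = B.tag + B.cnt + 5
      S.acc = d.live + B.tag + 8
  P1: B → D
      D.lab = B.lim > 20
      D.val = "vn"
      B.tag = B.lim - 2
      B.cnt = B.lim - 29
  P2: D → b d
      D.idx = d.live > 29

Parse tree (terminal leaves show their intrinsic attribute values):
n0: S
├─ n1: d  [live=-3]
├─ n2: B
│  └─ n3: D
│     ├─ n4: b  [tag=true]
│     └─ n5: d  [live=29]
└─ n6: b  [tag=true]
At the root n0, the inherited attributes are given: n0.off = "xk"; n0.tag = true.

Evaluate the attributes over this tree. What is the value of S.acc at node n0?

23

1. n0.off = "xk"  [given at root]
2. n0.tag = true  [given at root]
3. n1.live = -3  [terminal]
4. n2.lim = 20  [len(S.off) + 18]
5. n3.lab = false  [B.lim > 20]
6. n3.val = "vn"  ["vn"]
7. n4.tag = true  [terminal]
8. n5.live = 29  [terminal]
9. n3.idx = false  [d.live > 29]
10. n2.tag = 18  [B.lim - 2]
11. n2.cnt = -9  [B.lim - 29]
12. n6.tag = true  [terminal]
13. n0.lab = 14  [B.tag + B.cnt + 5]
14. n0.acc = 23  [d.live + B.tag + 8]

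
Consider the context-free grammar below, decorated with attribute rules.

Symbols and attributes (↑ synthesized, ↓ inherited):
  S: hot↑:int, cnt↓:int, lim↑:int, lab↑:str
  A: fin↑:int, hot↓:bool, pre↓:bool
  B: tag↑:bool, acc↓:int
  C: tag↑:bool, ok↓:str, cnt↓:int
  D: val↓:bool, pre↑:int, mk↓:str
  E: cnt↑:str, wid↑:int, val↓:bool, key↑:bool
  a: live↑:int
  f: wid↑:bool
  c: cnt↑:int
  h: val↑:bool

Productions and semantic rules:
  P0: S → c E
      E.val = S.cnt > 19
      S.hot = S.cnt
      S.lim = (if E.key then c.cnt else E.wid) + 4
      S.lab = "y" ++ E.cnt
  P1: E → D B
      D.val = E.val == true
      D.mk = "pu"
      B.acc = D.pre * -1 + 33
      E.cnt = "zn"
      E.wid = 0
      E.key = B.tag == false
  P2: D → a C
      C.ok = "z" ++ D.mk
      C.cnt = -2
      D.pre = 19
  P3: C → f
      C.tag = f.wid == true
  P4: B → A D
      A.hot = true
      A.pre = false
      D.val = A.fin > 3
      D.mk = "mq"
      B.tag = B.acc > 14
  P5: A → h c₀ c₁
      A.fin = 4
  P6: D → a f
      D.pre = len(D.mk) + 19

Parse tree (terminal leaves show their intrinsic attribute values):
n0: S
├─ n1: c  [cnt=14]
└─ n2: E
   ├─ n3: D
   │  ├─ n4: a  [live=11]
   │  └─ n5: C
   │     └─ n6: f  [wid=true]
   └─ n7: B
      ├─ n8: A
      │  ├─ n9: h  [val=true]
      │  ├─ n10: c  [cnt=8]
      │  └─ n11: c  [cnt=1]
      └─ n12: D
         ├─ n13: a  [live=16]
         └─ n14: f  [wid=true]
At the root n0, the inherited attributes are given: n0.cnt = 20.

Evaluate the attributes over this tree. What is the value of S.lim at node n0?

1. n0.cnt = 20  [given at root]
2. n1.cnt = 14  [terminal]
3. n2.val = true  [S.cnt > 19]
4. n3.val = true  [E.val == true]
5. n3.mk = "pu"  ["pu"]
6. n4.live = 11  [terminal]
7. n5.ok = "zpu"  ["z" ++ D.mk]
8. n5.cnt = -2  [-2]
9. n6.wid = true  [terminal]
10. n5.tag = true  [f.wid == true]
11. n3.pre = 19  [19]
12. n7.acc = 14  [D.pre * -1 + 33]
13. n8.hot = true  [true]
14. n8.pre = false  [false]
15. n9.val = true  [terminal]
16. n10.cnt = 8  [terminal]
17. n11.cnt = 1  [terminal]
18. n8.fin = 4  [4]
19. n12.val = true  [A.fin > 3]
20. n12.mk = "mq"  ["mq"]
21. n13.live = 16  [terminal]
22. n14.wid = true  [terminal]
23. n12.pre = 21  [len(D.mk) + 19]
24. n7.tag = false  [B.acc > 14]
25. n2.cnt = "zn"  ["zn"]
26. n2.wid = 0  [0]
27. n2.key = true  [B.tag == false]
28. n0.hot = 20  [S.cnt]
29. n0.lim = 18  [(if E.key then c.cnt else E.wid) + 4]
30. n0.lab = "yzn"  ["y" ++ E.cnt]

18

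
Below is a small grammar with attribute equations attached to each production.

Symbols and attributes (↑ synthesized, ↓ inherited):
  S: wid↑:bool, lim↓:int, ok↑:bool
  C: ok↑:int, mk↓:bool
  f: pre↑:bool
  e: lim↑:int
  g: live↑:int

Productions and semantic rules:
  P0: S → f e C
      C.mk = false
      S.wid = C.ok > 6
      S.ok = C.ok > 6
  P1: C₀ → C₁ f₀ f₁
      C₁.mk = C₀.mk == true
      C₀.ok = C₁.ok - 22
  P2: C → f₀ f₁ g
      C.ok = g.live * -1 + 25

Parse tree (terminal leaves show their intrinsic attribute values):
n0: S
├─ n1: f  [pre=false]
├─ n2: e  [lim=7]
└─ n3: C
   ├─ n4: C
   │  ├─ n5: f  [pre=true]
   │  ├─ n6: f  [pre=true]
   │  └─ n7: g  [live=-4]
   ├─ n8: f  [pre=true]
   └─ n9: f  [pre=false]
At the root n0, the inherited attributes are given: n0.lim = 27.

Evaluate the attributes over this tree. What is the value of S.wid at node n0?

true

1. n0.lim = 27  [given at root]
2. n1.pre = false  [terminal]
3. n2.lim = 7  [terminal]
4. n3.mk = false  [false]
5. n4.mk = false  [C₀.mk == true]
6. n5.pre = true  [terminal]
7. n6.pre = true  [terminal]
8. n7.live = -4  [terminal]
9. n4.ok = 29  [g.live * -1 + 25]
10. n8.pre = true  [terminal]
11. n9.pre = false  [terminal]
12. n3.ok = 7  [C₁.ok - 22]
13. n0.wid = true  [C.ok > 6]
14. n0.ok = true  [C.ok > 6]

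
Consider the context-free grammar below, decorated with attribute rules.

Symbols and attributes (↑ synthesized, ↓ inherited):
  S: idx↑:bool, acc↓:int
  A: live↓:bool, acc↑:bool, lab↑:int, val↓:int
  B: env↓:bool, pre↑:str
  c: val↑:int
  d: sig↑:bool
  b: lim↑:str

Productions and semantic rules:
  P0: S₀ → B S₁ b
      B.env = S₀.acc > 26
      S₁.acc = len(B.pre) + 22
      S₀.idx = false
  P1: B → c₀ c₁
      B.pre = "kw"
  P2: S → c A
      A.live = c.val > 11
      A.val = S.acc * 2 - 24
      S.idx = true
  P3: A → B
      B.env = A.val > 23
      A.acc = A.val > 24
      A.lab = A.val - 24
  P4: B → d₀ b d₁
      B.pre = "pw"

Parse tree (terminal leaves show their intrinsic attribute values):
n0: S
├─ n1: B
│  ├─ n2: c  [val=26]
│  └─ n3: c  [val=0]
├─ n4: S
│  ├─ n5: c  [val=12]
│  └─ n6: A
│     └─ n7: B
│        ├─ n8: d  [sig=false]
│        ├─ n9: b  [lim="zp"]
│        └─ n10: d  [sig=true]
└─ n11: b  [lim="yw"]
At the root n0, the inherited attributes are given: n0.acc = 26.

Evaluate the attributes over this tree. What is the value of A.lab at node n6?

0

1. n0.acc = 26  [given at root]
2. n1.env = false  [S₀.acc > 26]
3. n2.val = 26  [terminal]
4. n3.val = 0  [terminal]
5. n1.pre = "kw"  ["kw"]
6. n4.acc = 24  [len(B.pre) + 22]
7. n5.val = 12  [terminal]
8. n6.live = true  [c.val > 11]
9. n6.val = 24  [S.acc * 2 - 24]
10. n7.env = true  [A.val > 23]
11. n8.sig = false  [terminal]
12. n9.lim = "zp"  [terminal]
13. n10.sig = true  [terminal]
14. n7.pre = "pw"  ["pw"]
15. n6.acc = false  [A.val > 24]
16. n6.lab = 0  [A.val - 24]
17. n4.idx = true  [true]
18. n11.lim = "yw"  [terminal]
19. n0.idx = false  [false]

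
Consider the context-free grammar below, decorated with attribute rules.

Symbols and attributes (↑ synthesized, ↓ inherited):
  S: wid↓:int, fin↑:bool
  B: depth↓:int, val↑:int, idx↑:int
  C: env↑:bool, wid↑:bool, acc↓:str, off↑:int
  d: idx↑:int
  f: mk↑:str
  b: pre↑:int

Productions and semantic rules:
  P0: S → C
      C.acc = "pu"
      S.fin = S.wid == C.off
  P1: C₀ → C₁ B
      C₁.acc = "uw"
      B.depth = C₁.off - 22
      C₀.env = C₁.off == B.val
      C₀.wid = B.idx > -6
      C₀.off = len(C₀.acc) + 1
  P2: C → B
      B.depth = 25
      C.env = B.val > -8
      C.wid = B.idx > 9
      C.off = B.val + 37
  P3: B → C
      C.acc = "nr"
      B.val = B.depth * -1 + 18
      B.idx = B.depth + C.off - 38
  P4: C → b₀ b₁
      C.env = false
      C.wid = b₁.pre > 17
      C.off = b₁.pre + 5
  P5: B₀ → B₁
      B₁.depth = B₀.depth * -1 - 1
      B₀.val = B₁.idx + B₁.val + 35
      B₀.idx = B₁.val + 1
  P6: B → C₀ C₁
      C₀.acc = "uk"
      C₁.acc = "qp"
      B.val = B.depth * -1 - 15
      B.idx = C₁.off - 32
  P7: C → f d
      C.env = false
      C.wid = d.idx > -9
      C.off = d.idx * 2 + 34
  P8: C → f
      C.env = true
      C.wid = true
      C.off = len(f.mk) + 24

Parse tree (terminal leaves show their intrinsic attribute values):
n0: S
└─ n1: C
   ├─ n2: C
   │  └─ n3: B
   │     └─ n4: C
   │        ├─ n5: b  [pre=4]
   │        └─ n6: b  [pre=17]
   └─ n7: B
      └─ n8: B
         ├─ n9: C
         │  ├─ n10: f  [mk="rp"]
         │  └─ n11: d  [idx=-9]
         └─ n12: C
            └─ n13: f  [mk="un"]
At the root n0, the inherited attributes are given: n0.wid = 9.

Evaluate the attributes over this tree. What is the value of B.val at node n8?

1. n0.wid = 9  [given at root]
2. n1.acc = "pu"  ["pu"]
3. n2.acc = "uw"  ["uw"]
4. n3.depth = 25  [25]
5. n4.acc = "nr"  ["nr"]
6. n5.pre = 4  [terminal]
7. n6.pre = 17  [terminal]
8. n4.env = false  [false]
9. n4.wid = false  [b₁.pre > 17]
10. n4.off = 22  [b₁.pre + 5]
11. n3.val = -7  [B.depth * -1 + 18]
12. n3.idx = 9  [B.depth + C.off - 38]
13. n2.env = true  [B.val > -8]
14. n2.wid = false  [B.idx > 9]
15. n2.off = 30  [B.val + 37]
16. n7.depth = 8  [C₁.off - 22]
17. n8.depth = -9  [B₀.depth * -1 - 1]
18. n9.acc = "uk"  ["uk"]
19. n10.mk = "rp"  [terminal]
20. n11.idx = -9  [terminal]
21. n9.env = false  [false]
22. n9.wid = false  [d.idx > -9]
23. n9.off = 16  [d.idx * 2 + 34]
24. n12.acc = "qp"  ["qp"]
25. n13.mk = "un"  [terminal]
26. n12.env = true  [true]
27. n12.wid = true  [true]
28. n12.off = 26  [len(f.mk) + 24]
29. n8.val = -6  [B.depth * -1 - 15]
30. n8.idx = -6  [C₁.off - 32]
31. n7.val = 23  [B₁.idx + B₁.val + 35]
32. n7.idx = -5  [B₁.val + 1]
33. n1.env = false  [C₁.off == B.val]
34. n1.wid = true  [B.idx > -6]
35. n1.off = 3  [len(C₀.acc) + 1]
36. n0.fin = false  [S.wid == C.off]

-6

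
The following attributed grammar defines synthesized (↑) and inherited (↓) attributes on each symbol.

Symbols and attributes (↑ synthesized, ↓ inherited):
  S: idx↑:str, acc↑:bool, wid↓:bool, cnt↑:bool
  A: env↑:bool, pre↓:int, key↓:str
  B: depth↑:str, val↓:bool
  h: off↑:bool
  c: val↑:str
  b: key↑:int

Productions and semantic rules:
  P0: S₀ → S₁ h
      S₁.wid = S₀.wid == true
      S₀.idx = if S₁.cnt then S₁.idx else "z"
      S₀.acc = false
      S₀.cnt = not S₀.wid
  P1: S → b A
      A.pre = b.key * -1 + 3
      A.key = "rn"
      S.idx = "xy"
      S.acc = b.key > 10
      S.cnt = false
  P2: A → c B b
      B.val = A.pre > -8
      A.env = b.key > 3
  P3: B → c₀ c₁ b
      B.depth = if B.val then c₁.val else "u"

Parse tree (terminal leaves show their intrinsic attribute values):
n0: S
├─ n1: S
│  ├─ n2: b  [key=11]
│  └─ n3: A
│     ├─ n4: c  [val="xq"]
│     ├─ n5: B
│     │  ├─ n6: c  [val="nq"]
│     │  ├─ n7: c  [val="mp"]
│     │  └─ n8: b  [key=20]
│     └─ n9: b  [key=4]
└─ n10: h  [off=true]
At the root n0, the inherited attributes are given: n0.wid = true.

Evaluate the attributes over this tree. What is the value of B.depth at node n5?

1. n0.wid = true  [given at root]
2. n1.wid = true  [S₀.wid == true]
3. n2.key = 11  [terminal]
4. n3.pre = -8  [b.key * -1 + 3]
5. n3.key = "rn"  ["rn"]
6. n4.val = "xq"  [terminal]
7. n5.val = false  [A.pre > -8]
8. n6.val = "nq"  [terminal]
9. n7.val = "mp"  [terminal]
10. n8.key = 20  [terminal]
11. n5.depth = "u"  [if B.val then c₁.val else "u"]
12. n9.key = 4  [terminal]
13. n3.env = true  [b.key > 3]
14. n1.idx = "xy"  ["xy"]
15. n1.acc = true  [b.key > 10]
16. n1.cnt = false  [false]
17. n10.off = true  [terminal]
18. n0.idx = "z"  [if S₁.cnt then S₁.idx else "z"]
19. n0.acc = false  [false]
20. n0.cnt = false  [not S₀.wid]

"u"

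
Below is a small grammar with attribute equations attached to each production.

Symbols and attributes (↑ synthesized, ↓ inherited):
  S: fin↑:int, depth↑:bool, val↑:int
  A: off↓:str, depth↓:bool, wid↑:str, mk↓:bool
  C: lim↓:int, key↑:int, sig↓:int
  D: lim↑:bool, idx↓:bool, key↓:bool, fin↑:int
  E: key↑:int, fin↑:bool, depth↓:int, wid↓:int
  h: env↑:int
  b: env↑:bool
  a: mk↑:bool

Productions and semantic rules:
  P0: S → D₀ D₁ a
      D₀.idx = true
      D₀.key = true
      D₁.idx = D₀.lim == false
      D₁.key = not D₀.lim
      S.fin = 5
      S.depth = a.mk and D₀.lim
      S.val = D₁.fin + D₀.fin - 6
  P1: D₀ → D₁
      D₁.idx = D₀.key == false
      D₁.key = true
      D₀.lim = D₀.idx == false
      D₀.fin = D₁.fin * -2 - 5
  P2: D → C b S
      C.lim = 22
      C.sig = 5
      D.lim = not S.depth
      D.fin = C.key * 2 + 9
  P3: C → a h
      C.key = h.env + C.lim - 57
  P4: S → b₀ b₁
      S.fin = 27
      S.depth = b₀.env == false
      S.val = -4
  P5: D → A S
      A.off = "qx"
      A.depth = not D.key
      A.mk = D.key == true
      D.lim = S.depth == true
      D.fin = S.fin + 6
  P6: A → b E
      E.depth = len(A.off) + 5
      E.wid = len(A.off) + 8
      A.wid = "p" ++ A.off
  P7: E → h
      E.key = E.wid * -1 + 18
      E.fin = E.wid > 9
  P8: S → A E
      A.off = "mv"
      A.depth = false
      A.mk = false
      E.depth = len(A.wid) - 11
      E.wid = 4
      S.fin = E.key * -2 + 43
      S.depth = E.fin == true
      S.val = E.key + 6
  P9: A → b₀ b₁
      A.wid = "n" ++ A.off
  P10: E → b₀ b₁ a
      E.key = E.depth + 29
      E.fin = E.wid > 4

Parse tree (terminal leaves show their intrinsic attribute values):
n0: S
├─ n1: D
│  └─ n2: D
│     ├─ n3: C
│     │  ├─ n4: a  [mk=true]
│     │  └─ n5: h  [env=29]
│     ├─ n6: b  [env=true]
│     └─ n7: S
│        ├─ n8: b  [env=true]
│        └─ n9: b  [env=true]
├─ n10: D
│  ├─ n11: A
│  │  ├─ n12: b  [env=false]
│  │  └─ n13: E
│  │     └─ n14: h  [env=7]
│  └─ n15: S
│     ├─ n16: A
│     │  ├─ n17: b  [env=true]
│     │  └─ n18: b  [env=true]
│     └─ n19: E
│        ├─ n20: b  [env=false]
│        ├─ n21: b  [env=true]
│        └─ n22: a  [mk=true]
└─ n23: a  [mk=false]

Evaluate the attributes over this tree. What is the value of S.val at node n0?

1. n1.idx = true  [true]
2. n1.key = true  [true]
3. n2.idx = false  [D₀.key == false]
4. n2.key = true  [true]
5. n3.lim = 22  [22]
6. n3.sig = 5  [5]
7. n4.mk = true  [terminal]
8. n5.env = 29  [terminal]
9. n3.key = -6  [h.env + C.lim - 57]
10. n6.env = true  [terminal]
11. n8.env = true  [terminal]
12. n9.env = true  [terminal]
13. n7.fin = 27  [27]
14. n7.depth = false  [b₀.env == false]
15. n7.val = -4  [-4]
16. n2.lim = true  [not S.depth]
17. n2.fin = -3  [C.key * 2 + 9]
18. n1.lim = false  [D₀.idx == false]
19. n1.fin = 1  [D₁.fin * -2 - 5]
20. n10.idx = true  [D₀.lim == false]
21. n10.key = true  [not D₀.lim]
22. n11.off = "qx"  ["qx"]
23. n11.depth = false  [not D.key]
24. n11.mk = true  [D.key == true]
25. n12.env = false  [terminal]
26. n13.depth = 7  [len(A.off) + 5]
27. n13.wid = 10  [len(A.off) + 8]
28. n14.env = 7  [terminal]
29. n13.key = 8  [E.wid * -1 + 18]
30. n13.fin = true  [E.wid > 9]
31. n11.wid = "pqx"  ["p" ++ A.off]
32. n16.off = "mv"  ["mv"]
33. n16.depth = false  [false]
34. n16.mk = false  [false]
35. n17.env = true  [terminal]
36. n18.env = true  [terminal]
37. n16.wid = "nmv"  ["n" ++ A.off]
38. n19.depth = -8  [len(A.wid) - 11]
39. n19.wid = 4  [4]
40. n20.env = false  [terminal]
41. n21.env = true  [terminal]
42. n22.mk = true  [terminal]
43. n19.key = 21  [E.depth + 29]
44. n19.fin = false  [E.wid > 4]
45. n15.fin = 1  [E.key * -2 + 43]
46. n15.depth = false  [E.fin == true]
47. n15.val = 27  [E.key + 6]
48. n10.lim = false  [S.depth == true]
49. n10.fin = 7  [S.fin + 6]
50. n23.mk = false  [terminal]
51. n0.fin = 5  [5]
52. n0.depth = false  [a.mk and D₀.lim]
53. n0.val = 2  [D₁.fin + D₀.fin - 6]

2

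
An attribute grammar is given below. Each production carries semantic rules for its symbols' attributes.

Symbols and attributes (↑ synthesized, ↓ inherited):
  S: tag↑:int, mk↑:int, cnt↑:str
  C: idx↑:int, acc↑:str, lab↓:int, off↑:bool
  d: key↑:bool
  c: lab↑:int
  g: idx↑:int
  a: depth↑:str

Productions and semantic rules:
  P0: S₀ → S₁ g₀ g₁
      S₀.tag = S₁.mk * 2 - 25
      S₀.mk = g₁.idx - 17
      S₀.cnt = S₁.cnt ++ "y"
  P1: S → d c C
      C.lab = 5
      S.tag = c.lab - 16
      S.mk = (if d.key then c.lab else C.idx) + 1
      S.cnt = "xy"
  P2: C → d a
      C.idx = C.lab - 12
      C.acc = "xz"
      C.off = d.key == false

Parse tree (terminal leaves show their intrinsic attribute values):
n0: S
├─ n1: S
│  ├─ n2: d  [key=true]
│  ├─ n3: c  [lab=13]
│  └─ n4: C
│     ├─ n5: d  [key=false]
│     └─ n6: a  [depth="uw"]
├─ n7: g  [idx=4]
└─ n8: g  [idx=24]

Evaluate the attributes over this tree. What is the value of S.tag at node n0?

3

1. n2.key = true  [terminal]
2. n3.lab = 13  [terminal]
3. n4.lab = 5  [5]
4. n5.key = false  [terminal]
5. n6.depth = "uw"  [terminal]
6. n4.idx = -7  [C.lab - 12]
7. n4.acc = "xz"  ["xz"]
8. n4.off = true  [d.key == false]
9. n1.tag = -3  [c.lab - 16]
10. n1.mk = 14  [(if d.key then c.lab else C.idx) + 1]
11. n1.cnt = "xy"  ["xy"]
12. n7.idx = 4  [terminal]
13. n8.idx = 24  [terminal]
14. n0.tag = 3  [S₁.mk * 2 - 25]
15. n0.mk = 7  [g₁.idx - 17]
16. n0.cnt = "xyy"  [S₁.cnt ++ "y"]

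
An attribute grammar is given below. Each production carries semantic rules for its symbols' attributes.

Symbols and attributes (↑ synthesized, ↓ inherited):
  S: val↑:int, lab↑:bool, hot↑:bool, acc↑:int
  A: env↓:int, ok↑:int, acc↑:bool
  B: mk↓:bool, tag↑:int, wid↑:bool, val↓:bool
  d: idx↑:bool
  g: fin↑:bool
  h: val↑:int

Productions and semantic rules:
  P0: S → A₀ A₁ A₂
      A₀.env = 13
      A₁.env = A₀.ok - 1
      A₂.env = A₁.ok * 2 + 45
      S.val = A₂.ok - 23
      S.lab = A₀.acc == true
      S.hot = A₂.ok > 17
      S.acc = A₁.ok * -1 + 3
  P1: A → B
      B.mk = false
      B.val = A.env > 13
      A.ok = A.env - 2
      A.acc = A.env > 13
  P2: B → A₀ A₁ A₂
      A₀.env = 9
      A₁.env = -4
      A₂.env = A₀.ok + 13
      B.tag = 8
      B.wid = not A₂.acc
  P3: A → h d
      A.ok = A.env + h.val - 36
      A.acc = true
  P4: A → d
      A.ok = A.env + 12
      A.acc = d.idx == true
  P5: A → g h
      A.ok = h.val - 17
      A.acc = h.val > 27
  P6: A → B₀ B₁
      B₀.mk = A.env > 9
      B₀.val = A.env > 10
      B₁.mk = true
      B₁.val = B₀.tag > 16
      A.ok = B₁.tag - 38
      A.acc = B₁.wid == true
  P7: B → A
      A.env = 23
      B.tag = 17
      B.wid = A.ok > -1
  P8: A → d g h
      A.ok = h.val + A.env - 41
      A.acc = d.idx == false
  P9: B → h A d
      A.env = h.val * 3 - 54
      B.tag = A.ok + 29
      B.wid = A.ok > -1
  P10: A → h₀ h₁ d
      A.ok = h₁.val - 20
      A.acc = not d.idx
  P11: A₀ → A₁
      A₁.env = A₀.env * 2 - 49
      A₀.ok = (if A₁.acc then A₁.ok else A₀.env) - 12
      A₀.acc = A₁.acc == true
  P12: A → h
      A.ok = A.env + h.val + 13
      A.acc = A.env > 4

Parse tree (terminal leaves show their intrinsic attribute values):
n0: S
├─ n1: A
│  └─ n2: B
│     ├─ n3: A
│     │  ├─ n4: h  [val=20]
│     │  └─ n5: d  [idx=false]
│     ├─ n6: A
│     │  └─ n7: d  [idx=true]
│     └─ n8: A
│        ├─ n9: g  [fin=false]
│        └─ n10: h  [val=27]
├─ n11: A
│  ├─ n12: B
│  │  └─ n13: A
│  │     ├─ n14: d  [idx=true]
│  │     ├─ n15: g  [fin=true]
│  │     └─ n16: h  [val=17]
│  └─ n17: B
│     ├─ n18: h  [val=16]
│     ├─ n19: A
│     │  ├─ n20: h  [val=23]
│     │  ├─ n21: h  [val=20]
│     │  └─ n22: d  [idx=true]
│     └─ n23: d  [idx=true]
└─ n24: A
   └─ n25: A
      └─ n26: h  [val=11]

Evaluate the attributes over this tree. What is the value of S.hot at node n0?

false

1. n1.env = 13  [13]
2. n2.mk = false  [false]
3. n2.val = false  [A.env > 13]
4. n3.env = 9  [9]
5. n4.val = 20  [terminal]
6. n5.idx = false  [terminal]
7. n3.ok = -7  [A.env + h.val - 36]
8. n3.acc = true  [true]
9. n6.env = -4  [-4]
10. n7.idx = true  [terminal]
11. n6.ok = 8  [A.env + 12]
12. n6.acc = true  [d.idx == true]
13. n8.env = 6  [A₀.ok + 13]
14. n9.fin = false  [terminal]
15. n10.val = 27  [terminal]
16. n8.ok = 10  [h.val - 17]
17. n8.acc = false  [h.val > 27]
18. n2.tag = 8  [8]
19. n2.wid = true  [not A₂.acc]
20. n1.ok = 11  [A.env - 2]
21. n1.acc = false  [A.env > 13]
22. n11.env = 10  [A₀.ok - 1]
23. n12.mk = true  [A.env > 9]
24. n12.val = false  [A.env > 10]
25. n13.env = 23  [23]
26. n14.idx = true  [terminal]
27. n15.fin = true  [terminal]
28. n16.val = 17  [terminal]
29. n13.ok = -1  [h.val + A.env - 41]
30. n13.acc = false  [d.idx == false]
31. n12.tag = 17  [17]
32. n12.wid = false  [A.ok > -1]
33. n17.mk = true  [true]
34. n17.val = true  [B₀.tag > 16]
35. n18.val = 16  [terminal]
36. n19.env = -6  [h.val * 3 - 54]
37. n20.val = 23  [terminal]
38. n21.val = 20  [terminal]
39. n22.idx = true  [terminal]
40. n19.ok = 0  [h₁.val - 20]
41. n19.acc = false  [not d.idx]
42. n23.idx = true  [terminal]
43. n17.tag = 29  [A.ok + 29]
44. n17.wid = true  [A.ok > -1]
45. n11.ok = -9  [B₁.tag - 38]
46. n11.acc = true  [B₁.wid == true]
47. n24.env = 27  [A₁.ok * 2 + 45]
48. n25.env = 5  [A₀.env * 2 - 49]
49. n26.val = 11  [terminal]
50. n25.ok = 29  [A.env + h.val + 13]
51. n25.acc = true  [A.env > 4]
52. n24.ok = 17  [(if A₁.acc then A₁.ok else A₀.env) - 12]
53. n24.acc = true  [A₁.acc == true]
54. n0.val = -6  [A₂.ok - 23]
55. n0.lab = false  [A₀.acc == true]
56. n0.hot = false  [A₂.ok > 17]
57. n0.acc = 12  [A₁.ok * -1 + 3]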